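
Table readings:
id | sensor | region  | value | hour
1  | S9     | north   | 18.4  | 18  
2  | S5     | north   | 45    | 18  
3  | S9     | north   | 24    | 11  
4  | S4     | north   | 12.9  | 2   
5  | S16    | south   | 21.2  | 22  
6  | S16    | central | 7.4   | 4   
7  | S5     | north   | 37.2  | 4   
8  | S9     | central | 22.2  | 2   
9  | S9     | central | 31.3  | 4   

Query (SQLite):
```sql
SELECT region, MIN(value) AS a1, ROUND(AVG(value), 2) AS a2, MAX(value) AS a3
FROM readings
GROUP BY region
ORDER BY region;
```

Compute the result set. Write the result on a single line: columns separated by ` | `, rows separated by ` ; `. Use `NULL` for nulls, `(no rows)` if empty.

Group readings by region.
Per group compute: MIN(value), ROUND(AVG(value), 2), MAX(value).
  central: ids {6, 8, 9} → MIN(value)=7.4, ROUND(AVG(value), 2)=20.3, MAX(value)=31.3
  north: ids {1, 2, 3, 4, 7} → MIN(value)=12.9, ROUND(AVG(value), 2)=27.5, MAX(value)=45
  south: ids {5} → MIN(value)=21.2, ROUND(AVG(value), 2)=21.2, MAX(value)=21.2

central | 7.4 | 20.3 | 31.3 ; north | 12.9 | 27.5 | 45 ; south | 21.2 | 21.2 | 21.2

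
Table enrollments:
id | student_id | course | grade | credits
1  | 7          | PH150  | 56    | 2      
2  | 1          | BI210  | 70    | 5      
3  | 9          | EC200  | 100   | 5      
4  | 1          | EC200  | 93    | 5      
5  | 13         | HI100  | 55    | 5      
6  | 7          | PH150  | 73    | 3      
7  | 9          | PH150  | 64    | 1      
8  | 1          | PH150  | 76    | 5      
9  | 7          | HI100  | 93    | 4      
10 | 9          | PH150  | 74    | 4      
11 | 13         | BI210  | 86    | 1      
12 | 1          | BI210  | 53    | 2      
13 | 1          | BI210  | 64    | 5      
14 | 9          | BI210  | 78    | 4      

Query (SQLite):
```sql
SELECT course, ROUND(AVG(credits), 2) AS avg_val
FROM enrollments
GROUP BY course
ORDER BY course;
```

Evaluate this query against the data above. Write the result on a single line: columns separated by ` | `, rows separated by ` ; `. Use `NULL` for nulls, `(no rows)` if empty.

BI210 | 3.4 ; EC200 | 5 ; HI100 | 4.5 ; PH150 | 3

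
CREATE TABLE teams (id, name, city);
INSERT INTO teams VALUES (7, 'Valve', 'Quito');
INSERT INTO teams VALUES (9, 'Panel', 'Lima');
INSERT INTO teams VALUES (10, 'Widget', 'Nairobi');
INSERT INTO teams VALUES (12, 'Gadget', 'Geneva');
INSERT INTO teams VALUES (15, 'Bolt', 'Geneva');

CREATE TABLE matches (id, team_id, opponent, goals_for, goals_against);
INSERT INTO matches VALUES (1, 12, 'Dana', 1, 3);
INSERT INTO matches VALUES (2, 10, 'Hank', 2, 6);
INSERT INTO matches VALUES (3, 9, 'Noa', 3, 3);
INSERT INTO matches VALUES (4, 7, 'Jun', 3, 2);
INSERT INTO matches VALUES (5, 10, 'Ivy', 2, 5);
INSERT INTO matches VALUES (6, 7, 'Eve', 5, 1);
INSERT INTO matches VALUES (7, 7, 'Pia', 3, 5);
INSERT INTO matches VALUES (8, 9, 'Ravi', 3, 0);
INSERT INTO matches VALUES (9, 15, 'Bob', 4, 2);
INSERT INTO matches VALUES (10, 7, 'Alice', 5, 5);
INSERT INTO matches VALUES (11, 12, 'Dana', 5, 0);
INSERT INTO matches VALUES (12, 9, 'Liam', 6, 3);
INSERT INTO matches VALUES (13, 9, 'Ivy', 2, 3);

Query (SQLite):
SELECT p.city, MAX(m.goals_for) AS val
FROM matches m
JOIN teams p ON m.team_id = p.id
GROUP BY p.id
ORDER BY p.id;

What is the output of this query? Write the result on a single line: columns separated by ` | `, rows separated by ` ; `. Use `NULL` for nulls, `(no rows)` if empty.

Join each matches row to its teams via team_id.
Group joined rows by teams.id; compute MAX(m.goals_for) per group.
  7: ids {4, 6, 7, 10} → MAX(m.goals_for)=5
  9: ids {3, 8, 12, 13} → MAX(m.goals_for)=6
  10: ids {2, 5} → MAX(m.goals_for)=2
  12: ids {1, 11} → MAX(m.goals_for)=5
  15: ids {9} → MAX(m.goals_for)=4

Quito | 5 ; Lima | 6 ; Nairobi | 2 ; Geneva | 5 ; Geneva | 4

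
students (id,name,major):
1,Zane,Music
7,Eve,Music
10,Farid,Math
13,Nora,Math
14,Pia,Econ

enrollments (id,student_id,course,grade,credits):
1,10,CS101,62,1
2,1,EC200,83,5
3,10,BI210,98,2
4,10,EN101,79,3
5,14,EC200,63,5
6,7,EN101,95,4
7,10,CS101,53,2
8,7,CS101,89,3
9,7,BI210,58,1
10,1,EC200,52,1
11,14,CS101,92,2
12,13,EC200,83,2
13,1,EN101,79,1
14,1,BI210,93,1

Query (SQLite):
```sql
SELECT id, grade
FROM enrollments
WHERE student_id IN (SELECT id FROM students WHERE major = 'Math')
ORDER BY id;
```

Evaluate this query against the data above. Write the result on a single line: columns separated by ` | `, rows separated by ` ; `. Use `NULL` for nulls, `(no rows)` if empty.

1 | 62 ; 3 | 98 ; 4 | 79 ; 7 | 53 ; 12 | 83

Inner query: students.id where major = 'Math'.
Outer: keep enrollments rows whose student_id is in that set.
Inner query → {10, 13}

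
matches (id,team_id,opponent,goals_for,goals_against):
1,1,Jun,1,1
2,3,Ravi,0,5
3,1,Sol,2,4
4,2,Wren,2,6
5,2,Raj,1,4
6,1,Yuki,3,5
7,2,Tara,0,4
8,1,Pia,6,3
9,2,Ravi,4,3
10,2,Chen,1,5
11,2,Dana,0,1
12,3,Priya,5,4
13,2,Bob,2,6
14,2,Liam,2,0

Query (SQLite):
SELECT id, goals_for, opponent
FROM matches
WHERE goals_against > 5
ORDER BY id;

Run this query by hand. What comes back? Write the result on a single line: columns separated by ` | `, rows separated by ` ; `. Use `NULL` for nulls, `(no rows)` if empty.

4 | 2 | Wren ; 13 | 2 | Bob

goals_against > 5: ids {4, 13}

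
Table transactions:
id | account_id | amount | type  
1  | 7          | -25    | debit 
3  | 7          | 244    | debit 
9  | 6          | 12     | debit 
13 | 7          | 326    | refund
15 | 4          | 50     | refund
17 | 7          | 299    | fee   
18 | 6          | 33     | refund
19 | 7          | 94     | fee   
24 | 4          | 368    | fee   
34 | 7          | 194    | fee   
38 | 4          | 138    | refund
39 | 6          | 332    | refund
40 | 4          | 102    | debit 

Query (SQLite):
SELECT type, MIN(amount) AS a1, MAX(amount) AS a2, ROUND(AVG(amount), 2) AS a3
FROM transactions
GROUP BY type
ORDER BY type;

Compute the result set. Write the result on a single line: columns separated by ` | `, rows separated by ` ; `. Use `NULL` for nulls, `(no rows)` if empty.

Group transactions by type.
Per group compute: MIN(amount), MAX(amount), ROUND(AVG(amount), 2).
  debit: ids {1, 3, 9, 40} → MIN(amount)=-25, MAX(amount)=244, ROUND(AVG(amount), 2)=83.25
  fee: ids {17, 19, 24, 34} → MIN(amount)=94, MAX(amount)=368, ROUND(AVG(amount), 2)=238.75
  refund: ids {13, 15, 18, 38, 39} → MIN(amount)=33, MAX(amount)=332, ROUND(AVG(amount), 2)=175.8

debit | -25 | 244 | 83.25 ; fee | 94 | 368 | 238.75 ; refund | 33 | 332 | 175.8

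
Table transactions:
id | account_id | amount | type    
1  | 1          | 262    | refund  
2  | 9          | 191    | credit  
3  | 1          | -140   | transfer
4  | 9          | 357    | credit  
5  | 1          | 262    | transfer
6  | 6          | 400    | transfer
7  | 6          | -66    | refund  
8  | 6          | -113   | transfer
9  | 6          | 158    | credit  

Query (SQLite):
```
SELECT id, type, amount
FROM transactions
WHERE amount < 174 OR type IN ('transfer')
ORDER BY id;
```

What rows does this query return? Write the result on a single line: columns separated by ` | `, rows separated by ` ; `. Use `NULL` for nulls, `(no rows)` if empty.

3 | transfer | -140 ; 5 | transfer | 262 ; 6 | transfer | 400 ; 7 | refund | -66 ; 8 | transfer | -113 ; 9 | credit | 158

amount < 174: ids {3, 7, 8, 9}
type IN ('transfer'): ids {3, 5, 6, 8}
Combine with OR.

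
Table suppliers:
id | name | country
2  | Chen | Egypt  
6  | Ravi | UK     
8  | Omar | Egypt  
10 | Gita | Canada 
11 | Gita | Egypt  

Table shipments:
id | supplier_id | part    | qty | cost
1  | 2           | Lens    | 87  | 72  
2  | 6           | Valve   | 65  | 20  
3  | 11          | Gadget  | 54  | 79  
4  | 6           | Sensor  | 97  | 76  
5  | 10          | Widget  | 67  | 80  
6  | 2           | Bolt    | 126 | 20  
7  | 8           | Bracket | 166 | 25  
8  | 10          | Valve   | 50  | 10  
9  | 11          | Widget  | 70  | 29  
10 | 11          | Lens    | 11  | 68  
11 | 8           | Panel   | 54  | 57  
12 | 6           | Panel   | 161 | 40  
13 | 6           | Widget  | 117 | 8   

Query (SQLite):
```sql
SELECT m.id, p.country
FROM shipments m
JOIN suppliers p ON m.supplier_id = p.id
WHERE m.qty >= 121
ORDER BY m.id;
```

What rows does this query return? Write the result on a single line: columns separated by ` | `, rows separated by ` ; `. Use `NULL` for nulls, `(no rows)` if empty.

6 | Egypt ; 7 | Egypt ; 12 | UK

Each shipments row matches the suppliers row where supplier_id = suppliers.id.
Then keep rows with m.qty >= 121.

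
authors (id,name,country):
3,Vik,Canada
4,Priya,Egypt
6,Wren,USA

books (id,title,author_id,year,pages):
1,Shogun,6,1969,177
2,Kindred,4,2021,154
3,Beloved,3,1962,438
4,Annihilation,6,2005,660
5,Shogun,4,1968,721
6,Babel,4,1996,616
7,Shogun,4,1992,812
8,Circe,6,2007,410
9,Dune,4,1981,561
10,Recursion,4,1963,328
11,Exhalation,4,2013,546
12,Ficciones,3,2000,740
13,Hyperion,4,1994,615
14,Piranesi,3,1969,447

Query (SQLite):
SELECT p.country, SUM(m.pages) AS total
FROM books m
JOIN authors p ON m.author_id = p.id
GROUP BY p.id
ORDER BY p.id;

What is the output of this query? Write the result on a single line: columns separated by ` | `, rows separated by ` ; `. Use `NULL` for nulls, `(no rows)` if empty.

Join each books row to its authors via author_id.
Group joined rows by authors.id; compute SUM(m.pages) per group.
  3: ids {3, 12, 14} → SUM(m.pages)=1625
  4: ids {2, 5, 6, 7, 9, 10, 11, 13} → SUM(m.pages)=4353
  6: ids {1, 4, 8} → SUM(m.pages)=1247

Canada | 1625 ; Egypt | 4353 ; USA | 1247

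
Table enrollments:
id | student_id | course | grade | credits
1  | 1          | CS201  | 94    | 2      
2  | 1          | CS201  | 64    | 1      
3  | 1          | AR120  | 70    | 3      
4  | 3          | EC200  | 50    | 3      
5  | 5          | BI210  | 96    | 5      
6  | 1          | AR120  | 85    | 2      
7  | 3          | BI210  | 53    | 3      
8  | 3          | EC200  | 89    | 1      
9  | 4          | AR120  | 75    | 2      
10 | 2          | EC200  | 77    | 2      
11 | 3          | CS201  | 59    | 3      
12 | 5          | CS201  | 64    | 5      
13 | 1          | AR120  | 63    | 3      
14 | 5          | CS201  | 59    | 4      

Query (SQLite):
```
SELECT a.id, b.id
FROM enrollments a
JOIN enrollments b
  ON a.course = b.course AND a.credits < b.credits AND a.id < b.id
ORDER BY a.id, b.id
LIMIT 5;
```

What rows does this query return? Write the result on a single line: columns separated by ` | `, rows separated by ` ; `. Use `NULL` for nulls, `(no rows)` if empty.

1 | 11 ; 1 | 12 ; 1 | 14 ; 2 | 11 ; 2 | 12

Pairs (a,b) with same course, a.credits < b.credits, a.id < b.id.
course groups: AR120:{3,6,9,13} BI210:{5,7} CS201:{1,2,11,12,14} EC200:{4,8,10}
Ordered by (a.id, b.id); first 5.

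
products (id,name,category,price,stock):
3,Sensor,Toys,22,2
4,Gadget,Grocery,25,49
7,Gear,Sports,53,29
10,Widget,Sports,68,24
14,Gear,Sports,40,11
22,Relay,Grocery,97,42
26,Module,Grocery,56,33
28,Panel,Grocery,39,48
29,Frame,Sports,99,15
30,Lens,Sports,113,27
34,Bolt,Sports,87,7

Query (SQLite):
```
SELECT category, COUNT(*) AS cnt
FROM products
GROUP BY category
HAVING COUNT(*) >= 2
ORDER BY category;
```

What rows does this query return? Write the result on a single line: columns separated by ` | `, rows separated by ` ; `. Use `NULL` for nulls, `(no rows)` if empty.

Partition products by category; compute COUNT(*) within each group.
HAVING: keep groups with count ≥ 2.
  Grocery: ids {4, 22, 26, 28} → COUNT(*)=4
  Sports: ids {7, 10, 14, 29, 30, 34} → COUNT(*)=6
  Toys: ids {3} → COUNT(*)=1

Grocery | 4 ; Sports | 6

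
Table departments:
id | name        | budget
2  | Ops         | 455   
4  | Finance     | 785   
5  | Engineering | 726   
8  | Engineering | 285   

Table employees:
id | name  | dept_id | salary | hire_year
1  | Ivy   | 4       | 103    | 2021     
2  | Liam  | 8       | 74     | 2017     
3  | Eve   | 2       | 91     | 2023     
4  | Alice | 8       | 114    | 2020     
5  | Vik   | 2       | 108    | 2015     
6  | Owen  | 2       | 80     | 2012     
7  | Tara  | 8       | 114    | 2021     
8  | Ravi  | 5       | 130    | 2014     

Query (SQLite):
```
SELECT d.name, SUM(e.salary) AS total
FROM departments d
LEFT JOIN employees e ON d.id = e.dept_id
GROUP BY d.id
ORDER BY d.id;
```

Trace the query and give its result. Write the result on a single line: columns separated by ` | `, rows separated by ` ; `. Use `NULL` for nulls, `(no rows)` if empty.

LEFT JOIN keeps every departments row; unmatched ones get NULL for employees columns.
Group by departments.id and compute SUM(e.salary). SUM over an all-NULL group is NULL.
  2: ids {3, 5, 6} → SUM(e.salary)=279
  4: ids {1} → SUM(e.salary)=103
  5: ids {8} → SUM(e.salary)=130
  8: ids {2, 4, 7} → SUM(e.salary)=302

Ops | 279 ; Finance | 103 ; Engineering | 130 ; Engineering | 302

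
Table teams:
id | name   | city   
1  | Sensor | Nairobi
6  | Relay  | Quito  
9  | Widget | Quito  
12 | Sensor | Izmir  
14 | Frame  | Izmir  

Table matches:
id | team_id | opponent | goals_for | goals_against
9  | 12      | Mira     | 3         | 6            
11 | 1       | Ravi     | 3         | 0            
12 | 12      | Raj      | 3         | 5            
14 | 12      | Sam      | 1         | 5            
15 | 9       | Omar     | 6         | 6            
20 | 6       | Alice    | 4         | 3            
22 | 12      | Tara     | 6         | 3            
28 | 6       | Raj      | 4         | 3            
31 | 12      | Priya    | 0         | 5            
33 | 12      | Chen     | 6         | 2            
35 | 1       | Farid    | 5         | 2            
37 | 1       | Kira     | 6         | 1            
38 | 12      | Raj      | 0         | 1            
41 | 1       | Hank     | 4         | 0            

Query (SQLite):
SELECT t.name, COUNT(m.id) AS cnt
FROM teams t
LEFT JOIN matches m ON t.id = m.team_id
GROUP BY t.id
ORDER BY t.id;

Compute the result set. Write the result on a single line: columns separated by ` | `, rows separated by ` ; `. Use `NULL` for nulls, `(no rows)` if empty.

Sensor | 4 ; Relay | 2 ; Widget | 1 ; Sensor | 7 ; Frame | 0

LEFT JOIN keeps every teams row; unmatched ones get NULL for matches columns.
Group by teams.id and compute COUNT(m.id). COUNT(col) of an all-NULL group is 0.
  1: ids {11, 35, 37, 41} → COUNT(m.id)=4
  6: ids {20, 28} → COUNT(m.id)=2
  9: ids {15} → COUNT(m.id)=1
  12: ids {9, 12, 14, 22, 31, 33, 38} → COUNT(m.id)=7
  14: ids {—} → COUNT(m.id)=0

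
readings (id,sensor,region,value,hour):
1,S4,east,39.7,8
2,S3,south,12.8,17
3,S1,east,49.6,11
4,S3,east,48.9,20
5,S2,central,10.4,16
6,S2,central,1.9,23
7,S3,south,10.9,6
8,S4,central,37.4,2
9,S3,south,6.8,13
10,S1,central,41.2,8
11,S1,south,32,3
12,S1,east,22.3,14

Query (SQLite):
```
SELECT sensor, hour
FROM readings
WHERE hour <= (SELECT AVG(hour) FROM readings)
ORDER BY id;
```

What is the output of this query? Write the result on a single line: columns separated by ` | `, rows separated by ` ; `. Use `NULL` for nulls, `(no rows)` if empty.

Scalar subquery: AVG(hour) over all readings rows = 11.75.
Keep rows where hour <= that value.

S4 | 8 ; S1 | 11 ; S3 | 6 ; S4 | 2 ; S1 | 8 ; S1 | 3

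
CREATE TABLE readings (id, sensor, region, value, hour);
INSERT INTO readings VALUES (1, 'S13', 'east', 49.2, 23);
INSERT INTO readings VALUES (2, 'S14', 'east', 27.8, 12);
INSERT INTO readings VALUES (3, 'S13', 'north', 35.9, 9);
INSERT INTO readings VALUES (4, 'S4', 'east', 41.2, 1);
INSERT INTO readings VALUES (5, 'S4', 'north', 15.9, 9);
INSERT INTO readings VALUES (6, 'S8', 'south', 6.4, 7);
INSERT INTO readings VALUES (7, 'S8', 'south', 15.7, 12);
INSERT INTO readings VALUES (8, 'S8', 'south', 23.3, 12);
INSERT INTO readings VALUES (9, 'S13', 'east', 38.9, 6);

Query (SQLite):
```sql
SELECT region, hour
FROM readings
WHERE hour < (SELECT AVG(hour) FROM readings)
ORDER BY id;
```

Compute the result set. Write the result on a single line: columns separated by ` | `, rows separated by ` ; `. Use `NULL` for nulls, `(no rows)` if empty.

north | 9 ; east | 1 ; north | 9 ; south | 7 ; east | 6

Scalar subquery: AVG(hour) over all readings rows = 10.111111 (≈; comparison uses full precision).
Keep rows where hour < that value.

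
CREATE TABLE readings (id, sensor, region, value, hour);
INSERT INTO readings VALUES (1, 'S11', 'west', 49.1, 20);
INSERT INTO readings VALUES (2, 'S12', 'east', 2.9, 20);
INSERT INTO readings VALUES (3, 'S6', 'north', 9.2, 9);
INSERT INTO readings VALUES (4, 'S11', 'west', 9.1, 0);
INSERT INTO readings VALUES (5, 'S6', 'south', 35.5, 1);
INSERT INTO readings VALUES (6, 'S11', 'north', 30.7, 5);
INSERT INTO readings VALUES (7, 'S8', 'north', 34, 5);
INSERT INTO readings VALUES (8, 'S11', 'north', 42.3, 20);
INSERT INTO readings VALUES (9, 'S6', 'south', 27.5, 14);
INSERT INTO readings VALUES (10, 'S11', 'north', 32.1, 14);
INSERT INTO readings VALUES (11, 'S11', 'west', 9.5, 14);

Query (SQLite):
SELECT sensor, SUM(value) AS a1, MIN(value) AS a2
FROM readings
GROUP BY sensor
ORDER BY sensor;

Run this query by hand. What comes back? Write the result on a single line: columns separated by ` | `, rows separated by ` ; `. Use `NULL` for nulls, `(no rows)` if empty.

S11 | 172.8 | 9.1 ; S12 | 2.9 | 2.9 ; S6 | 72.2 | 9.2 ; S8 | 34 | 34

Group readings by sensor.
Per group compute: SUM(value), MIN(value).
  S11: ids {1, 4, 6, 8, 10, 11} → SUM(value)=172.8, MIN(value)=9.1
  S12: ids {2} → SUM(value)=2.9, MIN(value)=2.9
  S6: ids {3, 5, 9} → SUM(value)=72.2, MIN(value)=9.2
  S8: ids {7} → SUM(value)=34, MIN(value)=34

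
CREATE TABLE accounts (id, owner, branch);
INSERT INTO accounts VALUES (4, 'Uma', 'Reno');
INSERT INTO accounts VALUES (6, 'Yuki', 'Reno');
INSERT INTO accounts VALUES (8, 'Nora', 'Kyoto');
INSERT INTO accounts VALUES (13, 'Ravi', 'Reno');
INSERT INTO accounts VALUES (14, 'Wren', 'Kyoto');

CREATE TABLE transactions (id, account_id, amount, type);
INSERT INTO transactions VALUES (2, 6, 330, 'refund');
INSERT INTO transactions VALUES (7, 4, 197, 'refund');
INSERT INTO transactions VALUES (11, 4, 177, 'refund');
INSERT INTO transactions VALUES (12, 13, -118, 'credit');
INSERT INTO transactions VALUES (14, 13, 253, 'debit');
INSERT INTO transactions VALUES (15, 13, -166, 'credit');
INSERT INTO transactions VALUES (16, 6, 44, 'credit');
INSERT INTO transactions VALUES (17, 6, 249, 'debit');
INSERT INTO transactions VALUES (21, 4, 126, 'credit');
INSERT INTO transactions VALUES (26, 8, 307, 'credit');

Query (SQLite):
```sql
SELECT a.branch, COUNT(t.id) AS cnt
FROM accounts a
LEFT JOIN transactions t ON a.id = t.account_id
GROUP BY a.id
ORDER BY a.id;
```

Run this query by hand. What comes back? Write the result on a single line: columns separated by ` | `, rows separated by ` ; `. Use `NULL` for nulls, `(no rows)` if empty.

Reno | 3 ; Reno | 3 ; Kyoto | 1 ; Reno | 3 ; Kyoto | 0

LEFT JOIN keeps every accounts row; unmatched ones get NULL for transactions columns.
Group by accounts.id and compute COUNT(t.id). COUNT(col) of an all-NULL group is 0.
  4: ids {7, 11, 21} → COUNT(t.id)=3
  6: ids {2, 16, 17} → COUNT(t.id)=3
  8: ids {26} → COUNT(t.id)=1
  13: ids {12, 14, 15} → COUNT(t.id)=3
  14: ids {—} → COUNT(t.id)=0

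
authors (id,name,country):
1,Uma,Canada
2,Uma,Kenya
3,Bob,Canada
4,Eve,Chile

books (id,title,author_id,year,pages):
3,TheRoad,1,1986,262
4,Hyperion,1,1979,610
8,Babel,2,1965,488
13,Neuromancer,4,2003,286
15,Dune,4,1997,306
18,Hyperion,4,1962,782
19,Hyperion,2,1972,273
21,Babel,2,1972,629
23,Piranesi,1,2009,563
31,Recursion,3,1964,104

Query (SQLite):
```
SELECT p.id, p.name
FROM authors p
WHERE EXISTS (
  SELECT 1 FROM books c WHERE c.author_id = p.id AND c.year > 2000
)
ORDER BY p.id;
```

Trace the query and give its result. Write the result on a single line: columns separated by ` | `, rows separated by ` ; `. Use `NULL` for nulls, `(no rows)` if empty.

For each authors row, check whether any books with matching author_id has year > 2000.
Keep rows where that is true.

1 | Uma ; 4 | Eve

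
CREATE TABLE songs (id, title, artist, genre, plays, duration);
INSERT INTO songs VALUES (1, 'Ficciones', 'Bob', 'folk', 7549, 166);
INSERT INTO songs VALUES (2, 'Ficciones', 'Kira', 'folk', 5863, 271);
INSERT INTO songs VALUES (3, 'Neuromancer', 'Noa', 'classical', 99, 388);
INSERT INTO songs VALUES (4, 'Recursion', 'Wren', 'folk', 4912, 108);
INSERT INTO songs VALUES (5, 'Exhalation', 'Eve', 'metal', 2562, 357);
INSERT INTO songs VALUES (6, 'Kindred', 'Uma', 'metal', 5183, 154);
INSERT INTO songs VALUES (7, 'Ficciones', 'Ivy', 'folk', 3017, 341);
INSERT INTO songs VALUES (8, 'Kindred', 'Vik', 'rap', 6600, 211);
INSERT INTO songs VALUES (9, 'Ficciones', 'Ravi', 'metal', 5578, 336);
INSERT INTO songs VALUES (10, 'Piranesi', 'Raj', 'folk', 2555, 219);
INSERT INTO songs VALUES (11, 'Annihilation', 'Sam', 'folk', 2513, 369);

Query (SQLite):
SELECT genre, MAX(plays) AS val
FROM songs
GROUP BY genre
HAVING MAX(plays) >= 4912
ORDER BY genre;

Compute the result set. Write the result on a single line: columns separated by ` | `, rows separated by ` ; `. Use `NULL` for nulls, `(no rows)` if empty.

Partition songs by genre; compute MAX(plays) within each group.
HAVING: keep groups where MAX(plays) >= 4912.
  classical: ids {3} → MAX(plays)=99
  folk: ids {1, 2, 4, 7, 10, 11} → MAX(plays)=7549
  metal: ids {5, 6, 9} → MAX(plays)=5578
  rap: ids {8} → MAX(plays)=6600

folk | 7549 ; metal | 5578 ; rap | 6600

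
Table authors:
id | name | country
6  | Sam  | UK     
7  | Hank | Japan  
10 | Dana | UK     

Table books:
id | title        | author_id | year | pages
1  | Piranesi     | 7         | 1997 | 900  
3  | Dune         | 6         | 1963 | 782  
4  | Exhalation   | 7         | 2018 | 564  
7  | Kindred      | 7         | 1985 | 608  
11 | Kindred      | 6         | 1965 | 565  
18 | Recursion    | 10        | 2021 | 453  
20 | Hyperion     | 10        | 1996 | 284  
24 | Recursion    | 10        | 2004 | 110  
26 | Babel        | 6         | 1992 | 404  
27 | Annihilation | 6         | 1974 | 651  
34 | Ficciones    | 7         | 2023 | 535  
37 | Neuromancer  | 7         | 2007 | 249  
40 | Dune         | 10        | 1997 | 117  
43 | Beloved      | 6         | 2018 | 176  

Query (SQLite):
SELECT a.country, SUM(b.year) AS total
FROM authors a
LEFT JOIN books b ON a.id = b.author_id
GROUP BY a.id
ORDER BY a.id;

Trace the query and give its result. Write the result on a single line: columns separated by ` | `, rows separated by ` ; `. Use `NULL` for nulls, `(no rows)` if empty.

LEFT JOIN keeps every authors row; unmatched ones get NULL for books columns.
Group by authors.id and compute SUM(b.year). SUM over an all-NULL group is NULL.
  6: ids {3, 11, 26, 27, 43} → SUM(b.year)=9912
  7: ids {1, 4, 7, 34, 37} → SUM(b.year)=10030
  10: ids {18, 20, 24, 40} → SUM(b.year)=8018

UK | 9912 ; Japan | 10030 ; UK | 8018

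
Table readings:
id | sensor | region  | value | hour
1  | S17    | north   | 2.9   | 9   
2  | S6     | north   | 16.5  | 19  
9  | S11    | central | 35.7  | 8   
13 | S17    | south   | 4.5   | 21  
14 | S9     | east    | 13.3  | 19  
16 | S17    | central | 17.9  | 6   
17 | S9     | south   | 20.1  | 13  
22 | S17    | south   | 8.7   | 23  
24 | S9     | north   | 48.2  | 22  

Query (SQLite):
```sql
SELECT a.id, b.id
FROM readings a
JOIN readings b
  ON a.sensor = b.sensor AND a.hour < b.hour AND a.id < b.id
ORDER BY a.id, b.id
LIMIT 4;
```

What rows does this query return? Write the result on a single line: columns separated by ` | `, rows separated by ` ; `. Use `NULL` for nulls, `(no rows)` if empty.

1 | 13 ; 1 | 22 ; 13 | 22 ; 14 | 24

Pairs (a,b) with same sensor, a.hour < b.hour, a.id < b.id.
sensor groups: S11:{9} S17:{1,13,16,22} S6:{2} S9:{14,17,24}
Ordered by (a.id, b.id); first 4.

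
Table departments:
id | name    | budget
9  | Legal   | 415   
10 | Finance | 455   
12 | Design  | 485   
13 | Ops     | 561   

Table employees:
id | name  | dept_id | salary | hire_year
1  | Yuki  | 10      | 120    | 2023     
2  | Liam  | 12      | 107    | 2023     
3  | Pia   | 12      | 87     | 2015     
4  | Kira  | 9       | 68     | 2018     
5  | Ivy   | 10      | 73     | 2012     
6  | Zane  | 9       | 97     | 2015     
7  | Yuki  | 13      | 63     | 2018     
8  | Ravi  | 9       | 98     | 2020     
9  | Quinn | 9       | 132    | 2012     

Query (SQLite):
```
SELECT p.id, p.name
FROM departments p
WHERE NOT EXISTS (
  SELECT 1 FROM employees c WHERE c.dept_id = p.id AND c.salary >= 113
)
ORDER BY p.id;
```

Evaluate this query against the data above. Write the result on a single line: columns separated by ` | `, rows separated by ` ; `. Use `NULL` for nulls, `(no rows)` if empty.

12 | Design ; 13 | Ops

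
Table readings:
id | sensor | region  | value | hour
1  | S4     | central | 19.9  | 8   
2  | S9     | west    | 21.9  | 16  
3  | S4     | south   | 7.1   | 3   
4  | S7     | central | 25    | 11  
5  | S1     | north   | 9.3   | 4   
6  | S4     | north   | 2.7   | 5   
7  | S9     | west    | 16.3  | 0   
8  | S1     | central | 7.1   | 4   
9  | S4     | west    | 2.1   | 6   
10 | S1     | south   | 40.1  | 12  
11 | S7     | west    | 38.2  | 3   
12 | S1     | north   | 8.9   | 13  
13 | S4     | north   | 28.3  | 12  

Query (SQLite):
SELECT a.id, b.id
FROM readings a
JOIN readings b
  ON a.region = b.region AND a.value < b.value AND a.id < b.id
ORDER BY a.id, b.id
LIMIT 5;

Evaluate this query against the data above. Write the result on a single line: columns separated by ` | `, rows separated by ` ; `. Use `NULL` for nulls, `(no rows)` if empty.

1 | 4 ; 2 | 11 ; 3 | 10 ; 5 | 13 ; 6 | 12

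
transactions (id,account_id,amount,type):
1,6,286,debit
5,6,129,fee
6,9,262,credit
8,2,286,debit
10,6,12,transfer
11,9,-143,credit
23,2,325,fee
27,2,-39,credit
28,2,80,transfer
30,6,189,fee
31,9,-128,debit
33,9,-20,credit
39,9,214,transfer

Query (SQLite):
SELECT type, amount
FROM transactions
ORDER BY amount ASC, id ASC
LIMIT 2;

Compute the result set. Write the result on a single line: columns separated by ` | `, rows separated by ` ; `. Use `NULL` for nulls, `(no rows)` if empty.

Sort by amount asc, tiebreak id asc: (-143, id=11), (-128, id=31), (-39, id=27), (-20, id=33), (12, id=10) …. Take first 2.

credit | -143 ; debit | -128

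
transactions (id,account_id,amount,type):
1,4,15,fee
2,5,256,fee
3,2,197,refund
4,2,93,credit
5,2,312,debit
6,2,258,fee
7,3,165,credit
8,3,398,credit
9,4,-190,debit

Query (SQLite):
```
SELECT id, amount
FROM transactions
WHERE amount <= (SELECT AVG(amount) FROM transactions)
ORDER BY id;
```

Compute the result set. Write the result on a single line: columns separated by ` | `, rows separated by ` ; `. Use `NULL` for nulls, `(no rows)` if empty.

Scalar subquery: AVG(amount) over all transactions rows = 167.111111 (≈; comparison uses full precision).
Keep rows where amount <= that value.

1 | 15 ; 4 | 93 ; 7 | 165 ; 9 | -190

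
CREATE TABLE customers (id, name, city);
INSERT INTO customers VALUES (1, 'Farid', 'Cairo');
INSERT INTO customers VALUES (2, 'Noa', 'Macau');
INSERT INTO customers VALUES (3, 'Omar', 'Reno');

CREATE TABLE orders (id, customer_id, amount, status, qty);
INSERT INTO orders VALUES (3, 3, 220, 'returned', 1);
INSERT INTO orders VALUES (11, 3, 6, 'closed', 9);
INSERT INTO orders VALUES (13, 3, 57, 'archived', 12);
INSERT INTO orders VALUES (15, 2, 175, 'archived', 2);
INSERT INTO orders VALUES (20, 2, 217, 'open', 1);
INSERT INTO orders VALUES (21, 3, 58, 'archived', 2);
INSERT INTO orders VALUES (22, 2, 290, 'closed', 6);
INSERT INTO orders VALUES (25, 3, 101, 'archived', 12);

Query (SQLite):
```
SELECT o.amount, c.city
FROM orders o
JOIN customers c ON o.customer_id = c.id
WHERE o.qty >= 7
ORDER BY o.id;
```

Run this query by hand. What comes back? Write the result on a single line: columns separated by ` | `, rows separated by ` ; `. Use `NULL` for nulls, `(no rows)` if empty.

6 | Reno ; 57 | Reno ; 101 | Reno

Each orders row matches the customers row where customer_id = customers.id.
Then keep rows with o.qty >= 7.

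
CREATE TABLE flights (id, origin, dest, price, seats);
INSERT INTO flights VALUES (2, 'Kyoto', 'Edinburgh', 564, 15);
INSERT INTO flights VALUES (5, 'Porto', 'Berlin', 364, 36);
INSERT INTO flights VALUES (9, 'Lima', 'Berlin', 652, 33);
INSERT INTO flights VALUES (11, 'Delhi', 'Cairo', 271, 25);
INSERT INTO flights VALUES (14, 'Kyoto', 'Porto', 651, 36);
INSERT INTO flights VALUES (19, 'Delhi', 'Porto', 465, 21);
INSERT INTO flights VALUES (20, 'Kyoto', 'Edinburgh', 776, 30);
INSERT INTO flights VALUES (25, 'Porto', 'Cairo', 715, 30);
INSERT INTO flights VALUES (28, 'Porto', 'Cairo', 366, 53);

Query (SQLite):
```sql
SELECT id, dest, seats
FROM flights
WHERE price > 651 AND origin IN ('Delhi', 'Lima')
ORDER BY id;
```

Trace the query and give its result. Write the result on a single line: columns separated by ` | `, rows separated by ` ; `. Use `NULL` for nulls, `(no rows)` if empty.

price > 651: ids {9, 20, 25}
origin IN ('Delhi', 'Lima'): ids {9, 11, 19}
Combine with AND.

9 | Berlin | 33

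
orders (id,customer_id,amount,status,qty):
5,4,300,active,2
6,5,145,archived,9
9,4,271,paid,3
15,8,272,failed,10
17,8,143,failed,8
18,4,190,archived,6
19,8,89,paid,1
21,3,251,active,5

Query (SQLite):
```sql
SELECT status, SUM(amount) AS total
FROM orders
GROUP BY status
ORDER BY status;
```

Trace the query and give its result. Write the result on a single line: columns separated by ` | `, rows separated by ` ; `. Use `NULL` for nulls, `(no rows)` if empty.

Partition orders by status; compute SUM(amount) within each group.
  active: ids {5, 21} → SUM(amount)=551
  archived: ids {6, 18} → SUM(amount)=335
  failed: ids {15, 17} → SUM(amount)=415
  paid: ids {9, 19} → SUM(amount)=360

active | 551 ; archived | 335 ; failed | 415 ; paid | 360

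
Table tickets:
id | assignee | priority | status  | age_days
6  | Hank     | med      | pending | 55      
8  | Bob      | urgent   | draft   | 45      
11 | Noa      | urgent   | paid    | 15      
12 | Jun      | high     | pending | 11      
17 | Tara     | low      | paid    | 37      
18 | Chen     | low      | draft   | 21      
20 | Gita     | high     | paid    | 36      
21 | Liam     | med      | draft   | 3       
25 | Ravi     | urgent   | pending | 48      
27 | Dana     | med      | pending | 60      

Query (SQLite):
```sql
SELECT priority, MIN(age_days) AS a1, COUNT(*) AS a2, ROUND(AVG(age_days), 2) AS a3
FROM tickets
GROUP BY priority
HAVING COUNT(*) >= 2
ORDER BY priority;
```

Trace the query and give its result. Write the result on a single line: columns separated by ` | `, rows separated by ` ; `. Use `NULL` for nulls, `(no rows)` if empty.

Group tickets by priority.
Per group compute: MIN(age_days), COUNT(*), ROUND(AVG(age_days), 2).
HAVING: drop groups with fewer than 2 rows.
  high: ids {12, 20} → MIN(age_days)=11, COUNT(*)=2, ROUND(AVG(age_days), 2)=23.5
  low: ids {17, 18} → MIN(age_days)=21, COUNT(*)=2, ROUND(AVG(age_days), 2)=29
  med: ids {6, 21, 27} → MIN(age_days)=3, COUNT(*)=3, ROUND(AVG(age_days), 2)=39.33
  urgent: ids {8, 11, 25} → MIN(age_days)=15, COUNT(*)=3, ROUND(AVG(age_days), 2)=36

high | 11 | 2 | 23.5 ; low | 21 | 2 | 29 ; med | 3 | 3 | 39.33 ; urgent | 15 | 3 | 36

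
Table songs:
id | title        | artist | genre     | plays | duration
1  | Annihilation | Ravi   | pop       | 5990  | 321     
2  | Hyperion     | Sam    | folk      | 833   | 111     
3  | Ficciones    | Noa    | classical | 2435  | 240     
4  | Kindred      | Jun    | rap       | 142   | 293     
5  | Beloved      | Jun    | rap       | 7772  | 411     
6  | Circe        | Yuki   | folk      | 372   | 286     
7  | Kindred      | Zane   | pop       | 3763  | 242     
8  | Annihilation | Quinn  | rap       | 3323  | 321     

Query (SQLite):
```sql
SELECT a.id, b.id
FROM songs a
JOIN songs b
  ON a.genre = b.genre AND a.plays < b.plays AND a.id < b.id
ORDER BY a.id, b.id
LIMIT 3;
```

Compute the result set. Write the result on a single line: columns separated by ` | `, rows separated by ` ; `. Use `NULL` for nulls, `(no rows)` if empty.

Pairs (a,b) with same genre, a.plays < b.plays, a.id < b.id.
genre groups: classical:{3} folk:{2,6} pop:{1,7} rap:{4,5,8}
Ordered by (a.id, b.id); first 3.

4 | 5 ; 4 | 8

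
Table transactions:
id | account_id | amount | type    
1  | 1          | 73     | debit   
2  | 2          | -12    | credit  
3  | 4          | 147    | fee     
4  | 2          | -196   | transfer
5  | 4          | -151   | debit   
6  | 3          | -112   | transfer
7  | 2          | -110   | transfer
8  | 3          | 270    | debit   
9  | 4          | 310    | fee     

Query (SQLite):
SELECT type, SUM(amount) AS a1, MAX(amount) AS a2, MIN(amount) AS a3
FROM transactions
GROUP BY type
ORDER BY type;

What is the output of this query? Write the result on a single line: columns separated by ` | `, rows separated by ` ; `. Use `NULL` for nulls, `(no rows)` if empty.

credit | -12 | -12 | -12 ; debit | 192 | 270 | -151 ; fee | 457 | 310 | 147 ; transfer | -418 | -110 | -196

Group transactions by type.
Per group compute: SUM(amount), MAX(amount), MIN(amount).
  credit: ids {2} → SUM(amount)=-12, MAX(amount)=-12, MIN(amount)=-12
  debit: ids {1, 5, 8} → SUM(amount)=192, MAX(amount)=270, MIN(amount)=-151
  fee: ids {3, 9} → SUM(amount)=457, MAX(amount)=310, MIN(amount)=147
  transfer: ids {4, 6, 7} → SUM(amount)=-418, MAX(amount)=-110, MIN(amount)=-196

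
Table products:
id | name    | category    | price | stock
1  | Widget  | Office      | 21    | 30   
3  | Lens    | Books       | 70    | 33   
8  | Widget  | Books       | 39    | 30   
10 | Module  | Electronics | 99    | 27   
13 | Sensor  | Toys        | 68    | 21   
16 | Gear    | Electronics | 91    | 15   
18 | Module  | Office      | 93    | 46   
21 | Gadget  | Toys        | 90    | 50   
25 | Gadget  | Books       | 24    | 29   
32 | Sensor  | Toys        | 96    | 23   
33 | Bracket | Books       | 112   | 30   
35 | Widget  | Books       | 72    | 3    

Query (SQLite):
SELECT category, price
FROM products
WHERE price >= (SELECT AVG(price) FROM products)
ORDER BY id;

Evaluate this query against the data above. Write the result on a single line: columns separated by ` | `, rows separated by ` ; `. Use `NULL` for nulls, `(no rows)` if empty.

Scalar subquery: AVG(price) over all products rows = 72.916667 (≈; comparison uses full precision).
Keep rows where price >= that value.

Electronics | 99 ; Electronics | 91 ; Office | 93 ; Toys | 90 ; Toys | 96 ; Books | 112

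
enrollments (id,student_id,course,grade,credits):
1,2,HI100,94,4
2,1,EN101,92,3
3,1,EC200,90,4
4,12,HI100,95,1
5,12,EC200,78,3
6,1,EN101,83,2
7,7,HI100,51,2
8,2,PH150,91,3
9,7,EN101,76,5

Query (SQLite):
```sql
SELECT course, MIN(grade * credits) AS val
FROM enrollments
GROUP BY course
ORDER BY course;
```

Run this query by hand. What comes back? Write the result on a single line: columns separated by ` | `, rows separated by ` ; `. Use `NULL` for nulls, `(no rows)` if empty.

EC200 | 234 ; EN101 | 166 ; HI100 | 95 ; PH150 | 273

For each row compute grade * credits.
Group by course; take MIN of the expression per group.
  EC200: ids {3, 5} → MIN(grade * credits)=234
  EN101: ids {2, 6, 9} → MIN(grade * credits)=166
  HI100: ids {1, 4, 7} → MIN(grade * credits)=95
  PH150: ids {8} → MIN(grade * credits)=273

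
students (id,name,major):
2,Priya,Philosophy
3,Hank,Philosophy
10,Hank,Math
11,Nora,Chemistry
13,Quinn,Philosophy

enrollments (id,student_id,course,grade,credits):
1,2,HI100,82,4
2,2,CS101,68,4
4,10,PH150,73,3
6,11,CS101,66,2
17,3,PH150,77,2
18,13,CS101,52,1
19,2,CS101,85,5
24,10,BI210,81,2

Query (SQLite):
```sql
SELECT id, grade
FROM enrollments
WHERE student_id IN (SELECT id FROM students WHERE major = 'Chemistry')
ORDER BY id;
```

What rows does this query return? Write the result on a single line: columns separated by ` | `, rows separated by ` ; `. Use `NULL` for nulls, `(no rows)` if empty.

6 | 66

Inner query: students.id where major = 'Chemistry'.
Outer: keep enrollments rows whose student_id is in that set.
Inner query → {11}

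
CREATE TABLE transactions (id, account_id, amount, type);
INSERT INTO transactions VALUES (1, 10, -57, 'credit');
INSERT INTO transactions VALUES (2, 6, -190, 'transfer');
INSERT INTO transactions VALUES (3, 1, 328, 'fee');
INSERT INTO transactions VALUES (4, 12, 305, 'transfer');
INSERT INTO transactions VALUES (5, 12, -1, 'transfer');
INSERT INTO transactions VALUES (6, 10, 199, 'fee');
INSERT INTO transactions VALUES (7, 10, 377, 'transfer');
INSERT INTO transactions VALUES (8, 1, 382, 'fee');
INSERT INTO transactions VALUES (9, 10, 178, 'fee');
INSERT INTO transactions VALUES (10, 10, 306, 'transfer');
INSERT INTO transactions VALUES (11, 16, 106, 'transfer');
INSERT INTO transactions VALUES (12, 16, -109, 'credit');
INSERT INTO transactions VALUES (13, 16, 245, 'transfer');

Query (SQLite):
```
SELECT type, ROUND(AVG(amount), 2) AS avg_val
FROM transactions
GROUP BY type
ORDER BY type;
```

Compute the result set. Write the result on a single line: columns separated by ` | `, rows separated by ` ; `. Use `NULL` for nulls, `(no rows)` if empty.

Partition transactions by type; compute ROUND(AVG(amount), 2) within each group.
  credit: ids {1, 12} → ROUND(AVG(amount), 2)=-83
  fee: ids {3, 6, 8, 9} → ROUND(AVG(amount), 2)=271.75
  transfer: ids {2, 4, 5, 7, 10, 11, 13} → ROUND(AVG(amount), 2)=164

credit | -83 ; fee | 271.75 ; transfer | 164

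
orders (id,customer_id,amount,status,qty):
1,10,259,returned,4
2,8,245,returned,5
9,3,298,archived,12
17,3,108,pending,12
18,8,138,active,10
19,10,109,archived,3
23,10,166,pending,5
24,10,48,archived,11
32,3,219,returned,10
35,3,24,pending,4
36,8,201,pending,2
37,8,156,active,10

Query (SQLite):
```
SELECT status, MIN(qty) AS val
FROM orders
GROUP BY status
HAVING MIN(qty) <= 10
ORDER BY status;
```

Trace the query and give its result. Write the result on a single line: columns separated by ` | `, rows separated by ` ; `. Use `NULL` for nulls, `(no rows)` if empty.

Partition orders by status; compute MIN(qty) within each group.
HAVING: keep groups where MIN(qty) <= 10.
  active: ids {18, 37} → MIN(qty)=10
  archived: ids {9, 19, 24} → MIN(qty)=3
  pending: ids {17, 23, 35, 36} → MIN(qty)=2
  returned: ids {1, 2, 32} → MIN(qty)=4

active | 10 ; archived | 3 ; pending | 2 ; returned | 4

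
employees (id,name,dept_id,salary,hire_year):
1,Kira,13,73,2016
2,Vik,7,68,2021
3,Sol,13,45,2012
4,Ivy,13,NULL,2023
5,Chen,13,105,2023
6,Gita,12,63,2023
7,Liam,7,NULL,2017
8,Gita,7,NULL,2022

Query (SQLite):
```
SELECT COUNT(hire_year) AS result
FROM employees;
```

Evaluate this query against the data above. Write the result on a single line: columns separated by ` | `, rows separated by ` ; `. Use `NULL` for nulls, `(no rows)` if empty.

All hire_year values: [2016, 2021, 2012, 2023, 2023, 2023, 2017, 2022].
COUNT(hire_year) counts non-NULL values → 8.

8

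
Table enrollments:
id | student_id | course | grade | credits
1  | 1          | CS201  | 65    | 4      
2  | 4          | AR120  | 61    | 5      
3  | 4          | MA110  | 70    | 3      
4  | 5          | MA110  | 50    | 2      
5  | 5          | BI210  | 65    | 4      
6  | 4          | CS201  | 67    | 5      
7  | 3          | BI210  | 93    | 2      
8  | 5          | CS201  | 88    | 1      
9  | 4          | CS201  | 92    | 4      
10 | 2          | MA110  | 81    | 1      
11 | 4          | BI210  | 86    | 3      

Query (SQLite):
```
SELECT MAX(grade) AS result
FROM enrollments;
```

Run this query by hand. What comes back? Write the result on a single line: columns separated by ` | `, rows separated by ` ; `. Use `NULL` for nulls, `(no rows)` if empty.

93

All grade values: [65, 61, 70, 50, 65, 67, 93, 88, 92, 81, 86].
MAX of non-NULL values = 93.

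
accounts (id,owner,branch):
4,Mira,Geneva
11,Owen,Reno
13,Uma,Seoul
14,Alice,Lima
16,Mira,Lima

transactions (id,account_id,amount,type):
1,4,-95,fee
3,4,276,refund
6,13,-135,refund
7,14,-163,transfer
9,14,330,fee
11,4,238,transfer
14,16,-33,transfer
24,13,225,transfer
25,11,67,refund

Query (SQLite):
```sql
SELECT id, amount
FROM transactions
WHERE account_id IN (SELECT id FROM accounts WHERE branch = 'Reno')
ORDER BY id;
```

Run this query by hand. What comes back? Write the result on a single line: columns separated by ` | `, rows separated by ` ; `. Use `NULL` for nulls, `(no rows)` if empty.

25 | 67

Inner query: accounts.id where branch = 'Reno'.
Outer: keep transactions rows whose account_id is in that set.
Inner query → {11}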